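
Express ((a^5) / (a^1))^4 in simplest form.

Inside the bracket: a^4
Raise to the power 4: a^16

a^16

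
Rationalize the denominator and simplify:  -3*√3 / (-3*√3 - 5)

(-15*√3 + 27)/2

Multiply numerator and denominator by -5 + 3*√3.
Denominator becomes -2; numerator becomes -27 + 15*√3.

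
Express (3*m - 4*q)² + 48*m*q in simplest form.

Expanding gives 9*m² + 24*m*q + 16*q², a perfect square.

(3*m + 4*q)²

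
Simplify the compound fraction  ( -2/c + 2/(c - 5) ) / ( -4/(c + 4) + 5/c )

(10*c + 40)/(c² + 15*c - 100)

Numerator: -2/c + 2/(c - 5) = 10/(c² - 5*c)
Denominator: -4/(c + 4) + 5/c = (c + 20)/(c² + 4*c)
Divide: (10/(c² - 5*c)) · ((c² + 4*c)/(c + 20)) = (10*c + 40)/(c² + 15*c - 100)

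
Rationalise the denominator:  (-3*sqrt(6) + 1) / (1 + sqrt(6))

(-19 + 4*sqrt(6))/5

Multiply numerator and denominator by -sqrt(6) + 1.
Denominator becomes -5; numerator becomes -4*sqrt(6) + 19.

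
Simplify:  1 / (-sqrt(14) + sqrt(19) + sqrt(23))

Group as (sqrt(19) + sqrt(23)) - sqrt(14); multiply by (sqrt(19) + sqrt(23)) + sqrt(14), then rationalise the remaining surd.

(-14*sqrt(14) + 5*sqrt(23) + 9*sqrt(19) + sqrt(6118))/482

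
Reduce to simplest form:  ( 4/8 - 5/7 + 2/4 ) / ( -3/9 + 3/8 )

Numerator: 4/8 - 5/7 + 2/4 = 2/7
Denominator: -3/9 + 3/8 = 1/24
Divide: (2/7) · (24) = 48/7

48/7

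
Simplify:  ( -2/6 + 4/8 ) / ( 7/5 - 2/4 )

5/27

Numerator: -2/6 + 4/8 = 1/6
Denominator: 7/5 - 2/4 = 9/10
Divide: (1/6) · (10/9) = 5/27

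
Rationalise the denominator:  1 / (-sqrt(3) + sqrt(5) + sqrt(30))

(-14*sqrt(5) - 15*sqrt(2) + 16*sqrt(3) + 11*sqrt(30))/212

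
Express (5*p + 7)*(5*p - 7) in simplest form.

25*p^2 - 49

(5*p)^2 - (7)^2 = 25*p^2 - 49.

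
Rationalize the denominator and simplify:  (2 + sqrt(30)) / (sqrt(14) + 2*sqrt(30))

Multiply numerator and denominator by -sqrt(14) + 2*sqrt(30).
Denominator becomes 106; numerator becomes -2*sqrt(105) - 2*sqrt(14) + 4*sqrt(30) + 60.

(-sqrt(105) - sqrt(14) + 2*sqrt(30) + 30)/53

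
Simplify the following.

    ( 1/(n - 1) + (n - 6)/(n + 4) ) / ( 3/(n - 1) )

(n^2 - 6*n + 10)/(3*n + 12)

Numerator: 1/(n - 1) + (n - 6)/(n + 4) = (n^2 - 6*n + 10)/(n^2 + 3*n - 4)
Denominator: 3/(n - 1) = 3/(n - 1)
Divide: ((n^2 - 6*n + 10)/(n^2 + 3*n - 4)) · (n/3 - 1/3) = (n^2 - 6*n + 10)/(3*n + 12)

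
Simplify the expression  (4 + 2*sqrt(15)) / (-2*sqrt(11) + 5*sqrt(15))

Multiply numerator and denominator by 2*sqrt(11) + 5*sqrt(15).
Denominator becomes 331; numerator becomes 8*sqrt(11) + 4*sqrt(165) + 20*sqrt(15) + 150.

(8*sqrt(11) + 4*sqrt(165) + 20*sqrt(15) + 150)/331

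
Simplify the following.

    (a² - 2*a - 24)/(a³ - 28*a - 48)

1/(a + 2)

Factor: a² - 2*a - 24 = (a - 6)·(a + 4);  a³ - 28*a - 48 = (a + 4)·(a + 2)·(a - 6)
Cancel the common factors (a + 4), (a - 6).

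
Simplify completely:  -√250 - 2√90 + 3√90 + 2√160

6*√10

√250 = 5*√10; 2√90 = 6*√10; 3√90 = 9*√10; 2√160 = 8*√10
Combine: (-5 - 6 + 9 + 8)·√10 = 6*√10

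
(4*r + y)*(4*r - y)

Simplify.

16*r**2 - y**2

Product of conjugates: (P+Q)(P-Q) = P**2 - Q**2.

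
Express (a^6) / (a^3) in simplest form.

Quotient: a^3

a^3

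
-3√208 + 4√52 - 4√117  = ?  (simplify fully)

3√208 = 12*√13; 4√52 = 8*√13; 4√117 = 12*√13
Combine: (-12 + 8 - 12)·√13 = -16*√13

-16*√13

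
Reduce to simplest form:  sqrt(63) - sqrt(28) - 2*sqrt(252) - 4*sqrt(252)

-35*sqrt(7)

sqrt(63) = 3*sqrt(7); sqrt(28) = 2*sqrt(7); 2*sqrt(252) = 12*sqrt(7); 4*sqrt(252) = 24*sqrt(7)
Combine: (3 - 2 - 12 - 24)·sqrt(7) = -35*sqrt(7)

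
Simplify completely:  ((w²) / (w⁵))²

Inside the bracket: (w^-3)
Raise to the power 2: (w^-6)

w^(-6)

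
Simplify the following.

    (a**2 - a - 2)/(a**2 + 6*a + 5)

Factor: a**2 - a - 2 = (a - 2)*(a + 1);  a**2 + 6*a + 5 = (a + 5)*(a + 1)
Cancel the common factor (a + 1).

(a - 2)/(a + 5)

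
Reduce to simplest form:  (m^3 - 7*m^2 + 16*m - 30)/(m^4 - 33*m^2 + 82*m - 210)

Factor: m^3 - 7*m^2 + 16*m - 30 = (m - 5)*(m^2 - 2*m + 6);  m^4 - 33*m^2 + 82*m - 210 = (m + 7)*(m - 5)*(m^2 - 2*m + 6)
Cancel the common factors (m^2 - 2*m + 6), (m - 5).

1/(m + 7)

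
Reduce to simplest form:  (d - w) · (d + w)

(d+w)(d-w) = d² - w².

d² - w²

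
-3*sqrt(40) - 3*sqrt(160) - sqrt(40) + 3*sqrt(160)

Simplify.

-8*sqrt(10)

3*sqrt(40) = 6*sqrt(10); 3*sqrt(160) = 12*sqrt(10); sqrt(40) = 2*sqrt(10); 3*sqrt(160) = 12*sqrt(10)
Combine: (-6 - 12 - 2 + 12)·sqrt(10) = -8*sqrt(10)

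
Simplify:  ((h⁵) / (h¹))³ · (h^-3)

h⁹

Inside the bracket: h⁴
Raise to the power 3: h^12
Multiply by (h^-3): add exponents.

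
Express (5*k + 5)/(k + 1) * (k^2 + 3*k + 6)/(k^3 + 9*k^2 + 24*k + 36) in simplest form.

5/(k + 6)

Factor: 5*k + 5 = 5*(k + 1);  k^3 + 9*k^2 + 24*k + 36 = (k^2 + 3*k + 6)*(k + 6)
Cancel the common factors (k^2 + 3*k + 6), (k + 1).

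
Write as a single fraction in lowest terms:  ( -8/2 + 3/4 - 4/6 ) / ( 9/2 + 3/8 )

-94/117

Numerator: -8/2 + 3/4 - 4/6 = -47/12
Denominator: 9/2 + 3/8 = 39/8
Divide: (-47/12) · (8/39) = -94/117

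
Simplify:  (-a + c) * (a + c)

-a^2 + c^2

Pair the conjugate factors: (c+a)(c-a) = -a^2 + c^2.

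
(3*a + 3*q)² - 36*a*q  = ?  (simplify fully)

Expanding gives 9*a² - 18*a*q + 9*q², a perfect square.

9*(a - q)²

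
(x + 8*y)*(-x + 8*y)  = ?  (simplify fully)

(8*y)**2 - (x)**2 = -x**2 + 64*y**2.

-x**2 + 64*y**2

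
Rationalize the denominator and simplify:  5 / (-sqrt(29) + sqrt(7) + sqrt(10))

(30*sqrt(29) + 65*sqrt(10) + 80*sqrt(7) + 5*sqrt(2030))/68

Group as (sqrt(7) + sqrt(10)) - sqrt(29); multiply by (sqrt(7) + sqrt(10)) + sqrt(29), then rationalise the remaining surd.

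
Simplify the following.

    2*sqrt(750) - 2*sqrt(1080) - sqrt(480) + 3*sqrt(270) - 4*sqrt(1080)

-21*sqrt(30)

2*sqrt(750) = 10*sqrt(30); 2*sqrt(1080) = 12*sqrt(30); sqrt(480) = 4*sqrt(30); 3*sqrt(270) = 9*sqrt(30); 4*sqrt(1080) = 24*sqrt(30)
Combine: (10 - 12 - 4 + 9 - 24)·sqrt(30) = -21*sqrt(30)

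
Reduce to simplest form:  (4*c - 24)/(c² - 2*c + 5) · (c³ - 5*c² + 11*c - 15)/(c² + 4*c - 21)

Factor: 4*c - 24 = 4·(c - 6);  c³ - 5*c² + 11*c - 15 = (c - 3)·(c² - 2*c + 5);  c² + 4*c - 21 = (c - 3)·(c + 7)
Cancel the common factors (c² - 2*c + 5), (c - 3).

(4*c - 24)/(c + 7)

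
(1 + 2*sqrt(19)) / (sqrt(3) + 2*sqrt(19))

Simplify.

Multiply numerator and denominator by -sqrt(3) + 2*sqrt(19).
Denominator becomes 73; numerator becomes -2*sqrt(57) - sqrt(3) + 2*sqrt(19) + 76.

(-2*sqrt(57) - sqrt(3) + 2*sqrt(19) + 76)/73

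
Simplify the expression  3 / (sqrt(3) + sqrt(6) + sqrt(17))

(-9*sqrt(34) - 12*sqrt(17) + 21*sqrt(6) + 30*sqrt(3))/4

Group as (sqrt(6) + sqrt(17)) + sqrt(3); multiply by (sqrt(6) + sqrt(17)) - sqrt(3), then rationalise the remaining surd.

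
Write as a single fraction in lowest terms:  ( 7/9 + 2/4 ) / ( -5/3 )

-23/30

Numerator: 7/9 + 2/4 = 23/18
Denominator: -5/3 = -5/3
Divide: (23/18) · (-3/5) = -23/30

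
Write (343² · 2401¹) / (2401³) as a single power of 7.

343² = 7^6; 2401¹ = 7^4; 2401³ = 7^12
Combine exponents: 7^(-2)

7^(-2)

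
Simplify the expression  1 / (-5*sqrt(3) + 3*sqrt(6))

(-5*sqrt(3) - 3*sqrt(6))/21

Multiply numerator and denominator by 3*sqrt(6) + 5*sqrt(3).
Denominator becomes -21; numerator becomes 3*sqrt(6) + 5*sqrt(3).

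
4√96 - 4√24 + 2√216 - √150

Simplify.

4√96 = 16*√6; 4√24 = 8*√6; 2√216 = 12*√6; √150 = 5*√6
Combine: (16 - 8 + 12 - 5)·√6 = 15*√6

15*√6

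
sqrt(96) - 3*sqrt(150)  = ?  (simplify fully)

-11*sqrt(6)

sqrt(96) = 4*sqrt(6); 3*sqrt(150) = 15*sqrt(6)
Combine: (4 - 15)·sqrt(6) = -11*sqrt(6)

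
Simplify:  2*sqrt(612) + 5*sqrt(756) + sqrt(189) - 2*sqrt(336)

2*sqrt(612) = 12*sqrt(17); 5*sqrt(756) = 30*sqrt(21); sqrt(189) = 3*sqrt(21); 2*sqrt(336) = 8*sqrt(21)

12*sqrt(17) + 25*sqrt(21)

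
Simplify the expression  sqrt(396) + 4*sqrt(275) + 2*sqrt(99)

sqrt(396) = 6*sqrt(11); 4*sqrt(275) = 20*sqrt(11); 2*sqrt(99) = 6*sqrt(11)
Combine: (6 + 20 + 6)·sqrt(11) = 32*sqrt(11)

32*sqrt(11)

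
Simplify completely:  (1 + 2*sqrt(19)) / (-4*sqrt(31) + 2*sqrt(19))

(-4*sqrt(589) - 38 - 2*sqrt(31) - sqrt(19))/210

Multiply numerator and denominator by 2*sqrt(19) + 4*sqrt(31).
Denominator becomes -420; numerator becomes 2*sqrt(19) + 4*sqrt(31) + 76 + 8*sqrt(589).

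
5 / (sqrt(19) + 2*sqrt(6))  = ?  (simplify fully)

Multiply numerator and denominator by -sqrt(19) + 2*sqrt(6).
Denominator becomes 5; numerator becomes -5*sqrt(19) + 10*sqrt(6).

-sqrt(19) + 2*sqrt(6)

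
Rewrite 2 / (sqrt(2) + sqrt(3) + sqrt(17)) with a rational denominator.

Group as (sqrt(3) + sqrt(17)) + sqrt(2); multiply by (sqrt(3) + sqrt(17)) - sqrt(2), then rationalise the remaining surd.

(-8*sqrt(3) - 9*sqrt(2) + sqrt(102) + 6*sqrt(17))/30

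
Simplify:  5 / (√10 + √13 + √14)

Group as (√13 + √14) + √10; multiply by (√13 + √14) - √10, then rationalise the remaining surd.

(-20*√455 + 45*√14 + 55*√13 + 85*√10)/439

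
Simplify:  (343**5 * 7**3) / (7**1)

343**5 = 7**15; 7**3 = 7**3; 7**1 = 7**1
Combine exponents: 7**17

7**17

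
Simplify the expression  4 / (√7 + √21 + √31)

(-56*√93 - 12*√31 + 68*√21 + 180*√7)/579

Group as (√21 + √31) + √7; multiply by (√21 + √31) - √7, then rationalise the remaining surd.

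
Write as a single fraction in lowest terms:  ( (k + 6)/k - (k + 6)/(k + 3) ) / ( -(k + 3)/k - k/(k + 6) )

(-3*k² - 36*k - 108)/(2*k³ + 15*k² + 45*k + 54)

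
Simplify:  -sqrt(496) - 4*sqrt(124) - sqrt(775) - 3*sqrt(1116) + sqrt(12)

-35*sqrt(31) + 2*sqrt(3)

sqrt(496) = 4*sqrt(31); 4*sqrt(124) = 8*sqrt(31); sqrt(775) = 5*sqrt(31); 3*sqrt(1116) = 18*sqrt(31); sqrt(12) = 2*sqrt(3)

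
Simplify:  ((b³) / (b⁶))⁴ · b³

b^(-9)

Inside the bracket: (b^-3)
Raise to the power 4: (b^-12)
Multiply by b³: add exponents.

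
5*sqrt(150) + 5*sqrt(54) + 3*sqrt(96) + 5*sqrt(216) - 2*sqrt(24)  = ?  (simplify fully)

5*sqrt(150) = 25*sqrt(6); 5*sqrt(54) = 15*sqrt(6); 3*sqrt(96) = 12*sqrt(6); 5*sqrt(216) = 30*sqrt(6); 2*sqrt(24) = 4*sqrt(6)
Combine: (25 + 15 + 12 + 30 - 4)·sqrt(6) = 78*sqrt(6)

78*sqrt(6)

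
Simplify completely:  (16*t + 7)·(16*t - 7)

256*t² - 49

Product of conjugates: (P+Q)(P-Q) = P^2 - Q^2.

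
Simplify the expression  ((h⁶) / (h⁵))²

h²

Inside the bracket: h¹
Raise to the power 2: h²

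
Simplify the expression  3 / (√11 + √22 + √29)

(-33*√58 + 6*√29 + 27*√22 + 60*√11)/476

Group as (√11 + √22) + √29; multiply by (√11 + √22) - √29, then rationalise the remaining surd.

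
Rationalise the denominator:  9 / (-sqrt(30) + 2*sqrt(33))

Multiply numerator and denominator by sqrt(30) + 2*sqrt(33).
Denominator becomes 102; numerator becomes 9*sqrt(30) + 18*sqrt(33).

(3*sqrt(30) + 6*sqrt(33))/34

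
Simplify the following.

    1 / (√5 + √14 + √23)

Group as (√5 + √23) + √14; multiply by (√5 + √23) - √14, then rationalise the remaining surd.

(-√1610 - 2*√23 + 7*√14 + 16*√5)/132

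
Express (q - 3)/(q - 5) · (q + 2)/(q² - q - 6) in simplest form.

Factor: q² - q - 6 = (q - 3)·(q + 2)
Cancel the common factors (q - 3), (q + 2).

1/(q - 5)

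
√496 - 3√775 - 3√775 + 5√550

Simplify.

-26*√31 + 25*√22

√496 = 4*√31; 3√775 = 15*√31; 3√775 = 15*√31; 5√550 = 25*√22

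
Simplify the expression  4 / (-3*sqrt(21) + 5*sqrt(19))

(6*sqrt(21) + 10*sqrt(19))/143

Multiply numerator and denominator by 3*sqrt(21) + 5*sqrt(19).
Denominator becomes 286; numerator becomes 12*sqrt(21) + 20*sqrt(19).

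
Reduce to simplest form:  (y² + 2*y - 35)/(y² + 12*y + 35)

Factor: y² + 2*y - 35 = (y + 7)·(y - 5);  y² + 12*y + 35 = (y + 7)·(y + 5)
Cancel the common factor (y + 7).

(y - 5)/(y + 5)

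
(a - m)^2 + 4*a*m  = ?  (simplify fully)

(a + m)^2

Expand the square and combine the 4*a*m term.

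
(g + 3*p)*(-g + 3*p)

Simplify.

Difference of squares with P = 3*p, Q = g.

-g^2 + 9*p^2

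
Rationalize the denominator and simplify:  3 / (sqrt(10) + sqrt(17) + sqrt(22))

Group as (sqrt(10) + sqrt(17)) + sqrt(22); multiply by (sqrt(10) + sqrt(17)) - sqrt(22), then rationalise the remaining surd.

(-12*sqrt(935) + 15*sqrt(22) + 45*sqrt(17) + 87*sqrt(10))/655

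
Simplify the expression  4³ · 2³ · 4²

2^13

4³ = 2^6; 2³ = 2^3; 4² = 2^4
Combine exponents: 2^13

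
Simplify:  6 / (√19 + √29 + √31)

Group as (√19 + √31) + √29; multiply by (√19 + √31) - √29, then rationalise the remaining surd.

(-12*√17081 + 102*√31 + 126*√29 + 246*√19)/1915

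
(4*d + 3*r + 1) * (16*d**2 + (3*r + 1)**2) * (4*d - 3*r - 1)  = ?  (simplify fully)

256*d**4 - 81*r**4 - 108*r**3 - 54*r**2 - 12*r - 1

Telescope via difference of squares: ((4*d)+(3*r + 1))((4*d)-(3*r + 1)) = 16*d**2 - 9*r**2 - 6*r - 1, then repeat with the next factor.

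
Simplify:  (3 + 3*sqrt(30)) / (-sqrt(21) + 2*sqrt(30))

Multiply numerator and denominator by sqrt(21) + 2*sqrt(30).
Denominator becomes 99; numerator becomes 3*sqrt(21) + 6*sqrt(30) + 9*sqrt(70) + 180.

(sqrt(21) + 2*sqrt(30) + 3*sqrt(70) + 60)/33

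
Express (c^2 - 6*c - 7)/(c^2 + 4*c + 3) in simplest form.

(c - 7)/(c + 3)

Factor: c^2 - 6*c - 7 = (c + 1)*(c - 7);  c^2 + 4*c + 3 = (c + 3)*(c + 1)
Cancel the common factor (c + 1).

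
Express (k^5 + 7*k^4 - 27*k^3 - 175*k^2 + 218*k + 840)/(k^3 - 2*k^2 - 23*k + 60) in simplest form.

Factor: k^5 + 7*k^4 - 27*k^3 - 175*k^2 + 218*k + 840 = (k - 3)*(k - 4)*(k + 7)*(k + 2)*(k + 5);  k^3 - 2*k^2 - 23*k + 60 = (k + 5)*(k - 3)*(k - 4)
Cancel the common factors (k - 4), (k + 5), (k - 3).

k^2 + 9*k + 14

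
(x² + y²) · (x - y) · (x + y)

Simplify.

(x+y)(x-y) = x² - y²; continue pairing.

x⁴ - y⁴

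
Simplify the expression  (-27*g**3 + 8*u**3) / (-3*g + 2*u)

Factor as (a-b)(a**2+ab+b**2) with a=(2*u), b=(3*g).

9*g**2 + 6*g*u + 4*u**2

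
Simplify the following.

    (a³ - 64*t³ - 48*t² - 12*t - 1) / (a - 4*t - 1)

Apply the difference-of-cubes factorisation and cancel (a - 4*t - 1).

a² + 4*a*t + a + 16*t² + 8*t + 1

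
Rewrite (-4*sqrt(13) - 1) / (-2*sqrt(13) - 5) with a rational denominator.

(-2*sqrt(13) + 11)/3

Multiply numerator and denominator by -5 + 2*sqrt(13).
Denominator becomes -27; numerator becomes -99 + 18*sqrt(13).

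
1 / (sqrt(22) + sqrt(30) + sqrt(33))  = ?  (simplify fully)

Group as (sqrt(22) + sqrt(33)) + sqrt(30); multiply by (sqrt(22) + sqrt(33)) - sqrt(30), then rationalise the remaining surd.

(-132*sqrt(5) + 19*sqrt(33) + 25*sqrt(30) + 41*sqrt(22))/2279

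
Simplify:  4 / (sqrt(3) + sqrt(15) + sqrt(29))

Group as (sqrt(3) + sqrt(29)) + sqrt(15); multiply by (sqrt(3) + sqrt(29)) - sqrt(15), then rationalise the remaining surd.

(-24*sqrt(145) - 44*sqrt(29) + 68*sqrt(15) + 164*sqrt(3))/59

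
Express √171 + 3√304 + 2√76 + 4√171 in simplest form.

√171 = 3*√19; 3√304 = 12*√19; 2√76 = 4*√19; 4√171 = 12*√19
Combine: (3 + 12 + 4 + 12)·√19 = 31*√19

31*√19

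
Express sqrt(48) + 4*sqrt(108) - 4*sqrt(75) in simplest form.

8*sqrt(3)

sqrt(48) = 4*sqrt(3); 4*sqrt(108) = 24*sqrt(3); 4*sqrt(75) = 20*sqrt(3)
Combine: (4 + 24 - 20)·sqrt(3) = 8*sqrt(3)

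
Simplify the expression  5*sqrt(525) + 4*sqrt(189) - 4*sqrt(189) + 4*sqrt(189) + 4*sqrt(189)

49*sqrt(21)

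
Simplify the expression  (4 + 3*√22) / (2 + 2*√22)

(√22 + 62)/42

Multiply numerator and denominator by -2*√22 + 2.
Denominator becomes -84; numerator becomes -124 - 2*√22.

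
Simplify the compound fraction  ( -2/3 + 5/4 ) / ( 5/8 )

14/15

Numerator: -2/3 + 5/4 = 7/12
Denominator: 5/8 = 5/8
Divide: (7/12) · (8/5) = 14/15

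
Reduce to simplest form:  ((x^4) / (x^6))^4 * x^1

x^(-7)

Inside the bracket: (x^-2)
Raise to the power 4: (x^-8)
Multiply by x^1: add exponents.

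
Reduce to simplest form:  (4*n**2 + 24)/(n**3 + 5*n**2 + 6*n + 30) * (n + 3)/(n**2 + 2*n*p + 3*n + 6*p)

4/(n**2 + 2*n*p + 5*n + 10*p)

Factor: 4*n**2 + 24 = 4*(n**2 + 6);  n**3 + 5*n**2 + 6*n + 30 = (n + 5)*(n**2 + 6);  n**2 + 2*n*p + 3*n + 6*p = (n + 2*p)*(n + 3)
Cancel the common factors (n**2 + 6), (n + 3).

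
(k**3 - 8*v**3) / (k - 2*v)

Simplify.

k**2 + 2*k*v + 4*v**2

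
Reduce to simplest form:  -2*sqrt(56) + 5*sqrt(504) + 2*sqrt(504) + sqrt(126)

2*sqrt(56) = 4*sqrt(14); 5*sqrt(504) = 30*sqrt(14); 2*sqrt(504) = 12*sqrt(14); sqrt(126) = 3*sqrt(14)
Combine: (-4 + 30 + 12 + 3)·sqrt(14) = 41*sqrt(14)

41*sqrt(14)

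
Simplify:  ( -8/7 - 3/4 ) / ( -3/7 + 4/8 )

Numerator: -8/7 - 3/4 = -53/28
Denominator: -3/7 + 4/8 = 1/14
Divide: (-53/28) · (14) = -53/2

-53/2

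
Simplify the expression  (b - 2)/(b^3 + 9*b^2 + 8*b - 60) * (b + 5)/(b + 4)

Factor: b^3 + 9*b^2 + 8*b - 60 = (b + 5)*(b - 2)*(b + 6)
Cancel the common factors (b - 2), (b + 5).

1/(b^2 + 10*b + 24)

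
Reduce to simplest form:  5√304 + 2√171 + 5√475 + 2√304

59*√19

5√304 = 20*√19; 2√171 = 6*√19; 5√475 = 25*√19; 2√304 = 8*√19
Combine: (20 + 6 + 25 + 8)·√19 = 59*√19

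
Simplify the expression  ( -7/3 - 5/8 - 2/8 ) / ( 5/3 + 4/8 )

-77/52

Numerator: -7/3 - 5/8 - 2/8 = -77/24
Denominator: 5/3 + 4/8 = 13/6
Divide: (-77/24) · (6/13) = -77/52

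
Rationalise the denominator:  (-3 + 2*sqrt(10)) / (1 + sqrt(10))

(-5*sqrt(10) + 23)/9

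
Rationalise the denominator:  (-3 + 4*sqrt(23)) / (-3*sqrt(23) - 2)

(-282 + 17*sqrt(23))/203

Multiply numerator and denominator by -2 + 3*sqrt(23).
Denominator becomes -203; numerator becomes -17*sqrt(23) + 282.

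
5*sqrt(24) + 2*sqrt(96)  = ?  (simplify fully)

5*sqrt(24) = 10*sqrt(6); 2*sqrt(96) = 8*sqrt(6)
Combine: (10 + 8)·sqrt(6) = 18*sqrt(6)

18*sqrt(6)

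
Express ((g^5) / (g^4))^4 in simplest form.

g^4

Inside the bracket: g^1
Raise to the power 4: g^4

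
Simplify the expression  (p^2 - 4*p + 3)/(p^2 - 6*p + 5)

Factor: p^2 - 4*p + 3 = (p - 3)*(p - 1);  p^2 - 6*p + 5 = (p - 1)*(p - 5)
Cancel the common factor (p - 1).

(p - 3)/(p - 5)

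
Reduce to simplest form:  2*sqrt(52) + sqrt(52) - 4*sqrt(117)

2*sqrt(52) = 4*sqrt(13); sqrt(52) = 2*sqrt(13); 4*sqrt(117) = 12*sqrt(13)
Combine: (4 + 2 - 12)·sqrt(13) = -6*sqrt(13)

-6*sqrt(13)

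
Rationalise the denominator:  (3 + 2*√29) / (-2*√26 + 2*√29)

(3*√26 + 3*√29 + 2*√754 + 58)/6

Multiply numerator and denominator by 2*√26 + 2*√29.
Denominator becomes 12; numerator becomes 6*√26 + 6*√29 + 4*√754 + 116.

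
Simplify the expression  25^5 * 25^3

25^5 = 5^10; 25^3 = 5^6
Combine exponents: 5^16

5^16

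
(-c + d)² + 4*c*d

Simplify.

Expanding gives c² + 2*c*d + d², a perfect square.

(c + d)²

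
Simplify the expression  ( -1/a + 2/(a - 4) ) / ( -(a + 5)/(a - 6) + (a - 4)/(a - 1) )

(-a³ + 3*a² + 22*a - 24)/(14*a³ - 85*a² + 116*a)

Numerator: -1/a + 2/(a - 4) = (a + 4)/(a² - 4*a)
Denominator: -(a + 5)/(a - 6) + (a - 4)/(a - 1) = (-14*a + 29)/(a² - 7*a + 6)
Divide: ((a + 4)/(a² - 4*a)) · ((a² - 7*a + 6)/(-14*a + 29)) = (-a³ + 3*a² + 22*a - 24)/(14*a³ - 85*a² + 116*a)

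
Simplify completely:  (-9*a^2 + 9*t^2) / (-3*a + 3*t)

3*a + 3*t

Factor (3*t)^2 - (3*a)^2 and cancel (-3*a + 3*t).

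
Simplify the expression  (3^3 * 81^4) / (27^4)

3^3 = 3^3; 81^4 = 3^16; 27^4 = 3^12
Combine exponents: 3^7

3^7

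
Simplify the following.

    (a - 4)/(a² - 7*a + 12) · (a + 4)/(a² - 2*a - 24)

Factor: a² - 7*a + 12 = (a - 4)·(a - 3);  a² - 2*a - 24 = (a - 6)·(a + 4)
Cancel the common factors (a - 4), (a + 4).

1/(a² - 9*a + 18)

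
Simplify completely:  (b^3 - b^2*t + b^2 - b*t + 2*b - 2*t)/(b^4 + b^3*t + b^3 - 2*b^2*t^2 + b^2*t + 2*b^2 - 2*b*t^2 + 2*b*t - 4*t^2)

1/(b + 2*t)

Factor: b^3 - b^2*t + b^2 - b*t + 2*b - 2*t = (b - t)*(b^2 + b + 2);  b^4 + b^3*t + b^3 - 2*b^2*t^2 + b^2*t + 2*b^2 - 2*b*t^2 + 2*b*t - 4*t^2 = (b + 2*t)*(b - t)*(b^2 + b + 2)
Cancel the common factors (b^2 + b + 2), (b - t).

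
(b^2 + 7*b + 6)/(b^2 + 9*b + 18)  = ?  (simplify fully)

(b + 1)/(b + 3)

Factor: b^2 + 7*b + 6 = (b + 1)*(b + 6);  b^2 + 9*b + 18 = (b + 6)*(b + 3)
Cancel the common factor (b + 6).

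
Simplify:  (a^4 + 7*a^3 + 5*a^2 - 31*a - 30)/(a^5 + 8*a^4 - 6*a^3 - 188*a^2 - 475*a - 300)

(a - 2)/(a^2 - a - 20)

Factor: a^4 + 7*a^3 + 5*a^2 - 31*a - 30 = (a + 1)*(a + 5)*(a - 2)*(a + 3);  a^5 + 8*a^4 - 6*a^3 - 188*a^2 - 475*a - 300 = (a - 5)*(a + 1)*(a + 4)*(a + 5)*(a + 3)
Cancel the common factors (a + 5), (a + 1), (a + 3).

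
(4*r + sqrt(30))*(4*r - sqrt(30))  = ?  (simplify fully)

16*r**2 - 30

(4*r)**2 - (sqrt(30))**2 = 16*r**2 - 30.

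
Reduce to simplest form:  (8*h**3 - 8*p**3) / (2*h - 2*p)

Factor as (a-b)(a**2+ab+b**2) with a=(2*h), b=(2*p).

4*h**2 + 4*h*p + 4*p**2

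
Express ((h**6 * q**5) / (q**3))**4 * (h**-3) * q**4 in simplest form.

h**21*q**12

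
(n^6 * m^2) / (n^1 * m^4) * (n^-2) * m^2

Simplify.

Quotient: n^5 * (m^-2)
Multiply by (n^-2) * m^2: add exponents.

n^3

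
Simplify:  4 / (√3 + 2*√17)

(-4*√3 + 8*√17)/65

Multiply numerator and denominator by -√3 + 2*√17.
Denominator becomes 65; numerator becomes -4*√3 + 8*√17.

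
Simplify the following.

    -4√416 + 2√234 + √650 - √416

4√416 = 16*√26; 2√234 = 6*√26; √650 = 5*√26; √416 = 4*√26
Combine: (-16 + 6 + 5 - 4)·√26 = -9*√26

-9*√26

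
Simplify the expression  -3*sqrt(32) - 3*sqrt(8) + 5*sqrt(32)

3*sqrt(32) = 12*sqrt(2); 3*sqrt(8) = 6*sqrt(2); 5*sqrt(32) = 20*sqrt(2)
Combine: (-12 - 6 + 20)·sqrt(2) = 2*sqrt(2)

2*sqrt(2)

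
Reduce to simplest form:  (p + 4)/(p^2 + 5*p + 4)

Factor: p^2 + 5*p + 4 = (p + 1)*(p + 4)
Cancel the common factor (p + 4).

1/(p + 1)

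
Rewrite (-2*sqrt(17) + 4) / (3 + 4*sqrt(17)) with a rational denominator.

(-148 + 22*sqrt(17))/263

Multiply numerator and denominator by -4*sqrt(17) + 3.
Denominator becomes -263; numerator becomes -22*sqrt(17) + 148.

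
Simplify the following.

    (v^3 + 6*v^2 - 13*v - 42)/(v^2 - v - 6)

v + 7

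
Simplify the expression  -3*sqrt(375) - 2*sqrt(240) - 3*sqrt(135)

-32*sqrt(15)

3*sqrt(375) = 15*sqrt(15); 2*sqrt(240) = 8*sqrt(15); 3*sqrt(135) = 9*sqrt(15)
Combine: (-15 - 8 - 9)·sqrt(15) = -32*sqrt(15)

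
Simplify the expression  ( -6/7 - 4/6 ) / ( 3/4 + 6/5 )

Numerator: -6/7 - 4/6 = -32/21
Denominator: 3/4 + 6/5 = 39/20
Divide: (-32/21) · (20/39) = -640/819

-640/819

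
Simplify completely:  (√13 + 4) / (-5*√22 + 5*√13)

Multiply numerator and denominator by 5*√13 + 5*√22.
Denominator becomes -225; numerator becomes 65 + 20*√13 + 5*√286 + 20*√22.

(-4*√22 - √286 - 4*√13 - 13)/45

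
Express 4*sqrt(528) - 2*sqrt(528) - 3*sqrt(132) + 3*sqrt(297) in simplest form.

4*sqrt(528) = 16*sqrt(33); 2*sqrt(528) = 8*sqrt(33); 3*sqrt(132) = 6*sqrt(33); 3*sqrt(297) = 9*sqrt(33)
Combine: (16 - 8 - 6 + 9)·sqrt(33) = 11*sqrt(33)

11*sqrt(33)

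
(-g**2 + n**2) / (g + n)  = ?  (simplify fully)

-g + n

Factor n**2 - g**2 and cancel (g + n).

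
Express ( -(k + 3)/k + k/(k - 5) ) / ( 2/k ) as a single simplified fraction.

Numerator: -(k + 3)/k + k/(k - 5) = (2*k + 15)/(k^2 - 5*k)
Denominator: 2/k = 2/k
Divide: ((2*k + 15)/(k^2 - 5*k)) · (k/2) = (2*k + 15)/(2*k - 10)

(2*k + 15)/(2*k - 10)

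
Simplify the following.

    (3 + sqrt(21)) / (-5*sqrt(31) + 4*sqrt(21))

(-5*sqrt(651) - 84 - 15*sqrt(31) - 12*sqrt(21))/439

Multiply numerator and denominator by 4*sqrt(21) + 5*sqrt(31).
Denominator becomes -439; numerator becomes 12*sqrt(21) + 15*sqrt(31) + 84 + 5*sqrt(651).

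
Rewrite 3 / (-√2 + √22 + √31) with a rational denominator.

Group as (√22 + √31) - √2; multiply by (√22 + √31) + √2, then rationalise the remaining surd.

(-153*√2 - 21*√31 + 33*√22 + 12*√341)/127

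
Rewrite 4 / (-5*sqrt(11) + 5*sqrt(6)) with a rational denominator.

Multiply numerator and denominator by 5*sqrt(6) + 5*sqrt(11).
Denominator becomes -125; numerator becomes 20*sqrt(6) + 20*sqrt(11).

(-4*sqrt(11) - 4*sqrt(6))/25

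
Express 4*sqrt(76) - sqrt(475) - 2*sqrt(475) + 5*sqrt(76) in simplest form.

3*sqrt(19)

4*sqrt(76) = 8*sqrt(19); sqrt(475) = 5*sqrt(19); 2*sqrt(475) = 10*sqrt(19); 5*sqrt(76) = 10*sqrt(19)
Combine: (8 - 5 - 10 + 10)·sqrt(19) = 3*sqrt(19)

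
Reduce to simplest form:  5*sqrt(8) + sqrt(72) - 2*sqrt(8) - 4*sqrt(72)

5*sqrt(8) = 10*sqrt(2); sqrt(72) = 6*sqrt(2); 2*sqrt(8) = 4*sqrt(2); 4*sqrt(72) = 24*sqrt(2)
Combine: (10 + 6 - 4 - 24)·sqrt(2) = -12*sqrt(2)

-12*sqrt(2)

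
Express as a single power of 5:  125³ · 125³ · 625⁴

5^34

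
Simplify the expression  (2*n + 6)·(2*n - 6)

(2*n)^2 - (6)^2 = 4*n² - 36.

4*n² - 36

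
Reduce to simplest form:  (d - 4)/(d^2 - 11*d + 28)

1/(d - 7)

Factor: d^2 - 11*d + 28 = (d - 4)*(d - 7)
Cancel the common factor (d - 4).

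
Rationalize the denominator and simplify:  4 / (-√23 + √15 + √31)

(-92*√23 + 28*√31 + 156*√15 + 8*√10695)/1331

Group as (√15 + √31) - √23; multiply by (√15 + √31) + √23, then rationalise the remaining surd.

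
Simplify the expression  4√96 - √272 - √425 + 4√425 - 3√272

-√17 + 16*√6

4√96 = 16*√6; √272 = 4*√17; √425 = 5*√17; 4√425 = 20*√17; 3√272 = 12*√17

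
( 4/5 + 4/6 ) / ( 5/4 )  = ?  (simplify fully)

88/75

Numerator: 4/5 + 4/6 = 22/15
Denominator: 5/4 = 5/4
Divide: (22/15) · (4/5) = 88/75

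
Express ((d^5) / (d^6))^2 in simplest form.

d^(-2)

Inside the bracket: (d^-1)
Raise to the power 2: (d^-2)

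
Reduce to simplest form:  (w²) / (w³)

Quotient: (w^-1)

1/w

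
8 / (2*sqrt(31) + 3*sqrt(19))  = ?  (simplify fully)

(-16*sqrt(31) + 24*sqrt(19))/47

Multiply numerator and denominator by -3*sqrt(19) + 2*sqrt(31).
Denominator becomes -47; numerator becomes -24*sqrt(19) + 16*sqrt(31).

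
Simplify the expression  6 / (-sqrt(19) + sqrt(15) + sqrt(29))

Group as (sqrt(15) + sqrt(29)) - sqrt(19); multiply by (sqrt(15) + sqrt(29)) + sqrt(19), then rationalise the remaining surd.

(-150*sqrt(19) + 30*sqrt(29) + 198*sqrt(15) + 12*sqrt(8265))/1115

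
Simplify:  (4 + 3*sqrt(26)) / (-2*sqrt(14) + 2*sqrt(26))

Multiply numerator and denominator by 2*sqrt(14) + 2*sqrt(26).
Denominator becomes 48; numerator becomes 8*sqrt(14) + 8*sqrt(26) + 12*sqrt(91) + 156.

(2*sqrt(14) + 2*sqrt(26) + 3*sqrt(91) + 39)/12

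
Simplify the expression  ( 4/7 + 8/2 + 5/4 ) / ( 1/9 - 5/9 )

-1467/112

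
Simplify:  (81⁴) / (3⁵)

3^11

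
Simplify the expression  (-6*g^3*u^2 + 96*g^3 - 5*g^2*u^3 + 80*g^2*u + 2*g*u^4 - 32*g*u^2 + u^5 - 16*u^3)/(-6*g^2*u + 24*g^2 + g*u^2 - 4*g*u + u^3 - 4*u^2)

g*u + 4*g + u^2 + 4*u

Factor: -6*g^3*u^2 + 96*g^3 - 5*g^2*u^3 + 80*g^2*u + 2*g*u^4 - 32*g*u^2 + u^5 - 16*u^3 = (u + 4)*(u - 4)*(3*g + u)*(g + u)*(-2*g + u);  -6*g^2*u + 24*g^2 + g*u^2 - 4*g*u + u^3 - 4*u^2 = (-2*g + u)*(u - 4)*(3*g + u)
Cancel the common factors (u - 4), (-2*g + u), (3*g + u).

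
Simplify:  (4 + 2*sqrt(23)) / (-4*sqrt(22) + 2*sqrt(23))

Multiply numerator and denominator by 2*sqrt(23) + 4*sqrt(22).
Denominator becomes -260; numerator becomes 8*sqrt(23) + 16*sqrt(22) + 92 + 8*sqrt(506).

(-2*sqrt(506) - 23 - 4*sqrt(22) - 2*sqrt(23))/65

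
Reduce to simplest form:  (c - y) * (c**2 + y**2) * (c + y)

Telescope via difference of squares: (c+y)(c-y) = c**2 - y**2, then repeat with the next factor.

c**4 - y**4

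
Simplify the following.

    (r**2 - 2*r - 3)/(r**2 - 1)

(r - 3)/(r - 1)

Factor: r**2 - 2*r - 3 = (r + 1)*(r - 3);  r**2 - 1 = (r - 1)*(r + 1)
Cancel the common factor (r + 1).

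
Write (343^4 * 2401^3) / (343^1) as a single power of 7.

343^4 = 7^12; 2401^3 = 7^12; 343^1 = 7^3
Combine exponents: 7^21

7^21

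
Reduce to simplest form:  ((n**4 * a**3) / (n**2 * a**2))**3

Inside the bracket: n**2 * a**1
Raise to the power 3: n**6 * a**3

a**3*n**6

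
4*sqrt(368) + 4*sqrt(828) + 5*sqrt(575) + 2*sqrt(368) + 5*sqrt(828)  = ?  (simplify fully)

103*sqrt(23)

4*sqrt(368) = 16*sqrt(23); 4*sqrt(828) = 24*sqrt(23); 5*sqrt(575) = 25*sqrt(23); 2*sqrt(368) = 8*sqrt(23); 5*sqrt(828) = 30*sqrt(23)
Combine: (16 + 24 + 25 + 8 + 30)·sqrt(23) = 103*sqrt(23)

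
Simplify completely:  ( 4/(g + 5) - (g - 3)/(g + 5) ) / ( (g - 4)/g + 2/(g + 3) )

Numerator: 4/(g + 5) - (g - 3)/(g + 5) = (-g + 7)/(g + 5)
Denominator: (g - 4)/g + 2/(g + 3) = (g^2 + g - 12)/(g^2 + 3*g)
Divide: ((-g + 7)/(g + 5)) · ((g^2 + 3*g)/(g^2 + g - 12)) = (-g^3 + 4*g^2 + 21*g)/(g^3 + 6*g^2 - 7*g - 60)

(-g^3 + 4*g^2 + 21*g)/(g^3 + 6*g^2 - 7*g - 60)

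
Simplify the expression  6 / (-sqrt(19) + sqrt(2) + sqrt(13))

Group as (sqrt(2) + sqrt(13)) - sqrt(19); multiply by (sqrt(2) + sqrt(13)) + sqrt(19), then rationalise the remaining surd.

(6*sqrt(19) + 12*sqrt(13) + 45*sqrt(2) + 3*sqrt(494))/22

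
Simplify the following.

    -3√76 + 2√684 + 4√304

22*√19

3√76 = 6*√19; 2√684 = 12*√19; 4√304 = 16*√19
Combine: (-6 + 12 + 16)·√19 = 22*√19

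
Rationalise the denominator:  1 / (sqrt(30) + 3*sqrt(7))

(-sqrt(30) + 3*sqrt(7))/33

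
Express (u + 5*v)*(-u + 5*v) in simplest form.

Product of conjugates: (P+Q)(P-Q) = P**2 - Q**2.

-u**2 + 25*v**2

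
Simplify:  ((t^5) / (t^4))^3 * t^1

t^4

Inside the bracket: t^1
Raise to the power 3: t^3
Multiply by t^1: add exponents.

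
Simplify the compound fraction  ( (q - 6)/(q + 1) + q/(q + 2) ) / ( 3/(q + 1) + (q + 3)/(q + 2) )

(2*q^2 - 3*q - 12)/(q^2 + 7*q + 9)

Numerator: (q - 6)/(q + 1) + q/(q + 2) = (2*q^2 - 3*q - 12)/(q^2 + 3*q + 2)
Denominator: 3/(q + 1) + (q + 3)/(q + 2) = (q^2 + 7*q + 9)/(q^2 + 3*q + 2)
Divide: ((2*q^2 - 3*q - 12)/(q^2 + 3*q + 2)) · ((q^2 + 3*q + 2)/(q^2 + 7*q + 9)) = (2*q^2 - 3*q - 12)/(q^2 + 7*q + 9)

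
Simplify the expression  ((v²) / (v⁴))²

Inside the bracket: (v^-2)
Raise to the power 2: (v^-4)

v^(-4)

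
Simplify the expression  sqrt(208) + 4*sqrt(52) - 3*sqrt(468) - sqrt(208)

-10*sqrt(13)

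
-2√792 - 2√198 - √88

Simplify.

-20*√22

2√792 = 12*√22; 2√198 = 6*√22; √88 = 2*√22
Combine: (-12 - 6 - 2)·√22 = -20*√22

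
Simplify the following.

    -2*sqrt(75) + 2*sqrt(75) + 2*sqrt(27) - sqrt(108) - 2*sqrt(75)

-10*sqrt(3)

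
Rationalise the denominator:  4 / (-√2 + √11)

(4*√2 + 4*√11)/9

Multiply numerator and denominator by √2 + √11.
Denominator becomes 9; numerator becomes 4*√2 + 4*√11.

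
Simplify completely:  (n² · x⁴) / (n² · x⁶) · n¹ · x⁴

n*x²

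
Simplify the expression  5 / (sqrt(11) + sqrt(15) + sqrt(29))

(-10*sqrt(4785) - 15*sqrt(29) + 125*sqrt(15) + 165*sqrt(11))/651

Group as (sqrt(11) + sqrt(29)) + sqrt(15); multiply by (sqrt(11) + sqrt(29)) - sqrt(15), then rationalise the remaining surd.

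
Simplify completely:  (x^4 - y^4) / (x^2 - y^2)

x^2 + y^2

Difference of fourth powers: factor out (x^2 - y^2).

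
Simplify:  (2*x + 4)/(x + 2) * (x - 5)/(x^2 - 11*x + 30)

2/(x - 6)

Factor: 2*x + 4 = 2*(x + 2);  x^2 - 11*x + 30 = (x - 6)*(x - 5)
Cancel the common factors (x - 5), (x + 2).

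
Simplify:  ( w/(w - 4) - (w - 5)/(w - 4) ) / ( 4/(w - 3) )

Numerator: w/(w - 4) - (w - 5)/(w - 4) = 5/(w - 4)
Denominator: 4/(w - 3) = 4/(w - 3)
Divide: (5/(w - 4)) · (w/4 - 3/4) = (5*w - 15)/(4*w - 16)

(5*w - 15)/(4*w - 16)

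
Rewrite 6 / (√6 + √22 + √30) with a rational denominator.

Group as (√6 + √30) + √22; multiply by (√6 + √30) - √22, then rationalise the remaining surd.

(-18*√110 - 3*√30 + 21*√22 + 69*√6)/131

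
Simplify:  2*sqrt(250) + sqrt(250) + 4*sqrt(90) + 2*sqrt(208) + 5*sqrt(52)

18*sqrt(13) + 27*sqrt(10)

2*sqrt(250) = 10*sqrt(10); sqrt(250) = 5*sqrt(10); 4*sqrt(90) = 12*sqrt(10); 2*sqrt(208) = 8*sqrt(13); 5*sqrt(52) = 10*sqrt(13)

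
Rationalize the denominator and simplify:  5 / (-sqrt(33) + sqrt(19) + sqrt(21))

(-35*sqrt(33) + 155*sqrt(21) + 175*sqrt(19) + 30*sqrt(1463))/1547

Group as (sqrt(19) + sqrt(21)) - sqrt(33); multiply by (sqrt(19) + sqrt(21)) + sqrt(33), then rationalise the remaining surd.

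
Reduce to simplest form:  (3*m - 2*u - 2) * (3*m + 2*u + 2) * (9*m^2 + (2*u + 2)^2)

((3*m)+(2*u + 2))((3*m)-(2*u + 2)) = 9*m^2 - 4*u^2 - 8*u - 4; continue pairing.

81*m^4 - 16*u^4 - 64*u^3 - 96*u^2 - 64*u - 16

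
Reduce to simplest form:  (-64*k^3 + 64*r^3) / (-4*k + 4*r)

Factor as (a-b)(a^2+ab+b^2) with a=(4*r), b=(4*k).

16*k^2 + 16*k*r + 16*r^2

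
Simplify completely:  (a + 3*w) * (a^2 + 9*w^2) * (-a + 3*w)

Pair the conjugate factors: ((3*w)+a)((3*w)-a) = -a^2 + 9*w^2, then repeat with the next factor.

-a^4 + 81*w^4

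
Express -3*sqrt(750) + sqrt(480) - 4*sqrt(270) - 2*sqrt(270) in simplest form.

3*sqrt(750) = 15*sqrt(30); sqrt(480) = 4*sqrt(30); 4*sqrt(270) = 12*sqrt(30); 2*sqrt(270) = 6*sqrt(30)
Combine: (-15 + 4 - 12 - 6)·sqrt(30) = -29*sqrt(30)

-29*sqrt(30)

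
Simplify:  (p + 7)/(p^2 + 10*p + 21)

1/(p + 3)

Factor: p^2 + 10*p + 21 = (p + 7)*(p + 3)
Cancel the common factor (p + 7).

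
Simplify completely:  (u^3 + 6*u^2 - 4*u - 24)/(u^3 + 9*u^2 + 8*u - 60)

(u + 2)/(u + 5)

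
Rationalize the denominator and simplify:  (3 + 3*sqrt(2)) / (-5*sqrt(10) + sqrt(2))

(-30*sqrt(5) - 15*sqrt(10) - 6 - 3*sqrt(2))/248

Multiply numerator and denominator by sqrt(2) + 5*sqrt(10).
Denominator becomes -248; numerator becomes 3*sqrt(2) + 6 + 15*sqrt(10) + 30*sqrt(5).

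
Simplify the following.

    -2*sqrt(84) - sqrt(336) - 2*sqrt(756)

-20*sqrt(21)

2*sqrt(84) = 4*sqrt(21); sqrt(336) = 4*sqrt(21); 2*sqrt(756) = 12*sqrt(21)
Combine: (-4 - 4 - 12)·sqrt(21) = -20*sqrt(21)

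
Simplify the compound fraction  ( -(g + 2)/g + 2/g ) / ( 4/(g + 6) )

-g/4 - 3/2

Numerator: -(g + 2)/g + 2/g = -1
Denominator: 4/(g + 6) = 4/(g + 6)
Divide: (-1) · (g/4 + 3/2) = -g/4 - 3/2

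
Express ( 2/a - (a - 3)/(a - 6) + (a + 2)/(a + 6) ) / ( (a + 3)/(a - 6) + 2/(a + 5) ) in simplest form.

(-5*a³ - 19*a² - 42*a - 360)/(a⁴ + 16*a³ + 63*a² + 18*a)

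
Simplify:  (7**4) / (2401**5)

7**(-16)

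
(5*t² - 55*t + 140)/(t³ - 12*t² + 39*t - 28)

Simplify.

5/(t - 1)

Factor: 5*t² - 55*t + 140 = 5·(t - 4)·(t - 7);  t³ - 12*t² + 39*t - 28 = (t - 7)·(t - 1)·(t - 4)
Cancel the common factors (t - 4), (t - 7).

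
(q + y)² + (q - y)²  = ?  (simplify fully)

Write as f(q,y) + f(q,-y) and expand.

2*q² + 2*y²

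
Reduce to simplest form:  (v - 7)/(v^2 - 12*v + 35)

Factor: v^2 - 12*v + 35 = (v - 5)*(v - 7)
Cancel the common factor (v - 7).

1/(v - 5)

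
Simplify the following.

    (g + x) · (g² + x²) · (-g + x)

-g⁴ + x⁴

(x+g)(x-g) = -g² + x²; continue pairing.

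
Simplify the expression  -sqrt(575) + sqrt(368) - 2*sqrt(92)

sqrt(575) = 5*sqrt(23); sqrt(368) = 4*sqrt(23); 2*sqrt(92) = 4*sqrt(23)
Combine: (-5 + 4 - 4)·sqrt(23) = -5*sqrt(23)

-5*sqrt(23)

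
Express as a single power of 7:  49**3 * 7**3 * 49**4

49**3 = 7**6; 7**3 = 7**3; 49**4 = 7**8
Combine exponents: 7**17

7**17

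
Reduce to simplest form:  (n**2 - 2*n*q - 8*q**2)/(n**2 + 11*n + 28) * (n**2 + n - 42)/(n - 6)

Factor: n**2 - 2*n*q - 8*q**2 = (n - 4*q)*(n + 2*q);  n**2 + 11*n + 28 = (n + 4)*(n + 7);  n**2 + n - 42 = (n - 6)*(n + 7)
Cancel the common factors (n - 6), (n + 7).

(n**2 - 2*n*q - 8*q**2)/(n + 4)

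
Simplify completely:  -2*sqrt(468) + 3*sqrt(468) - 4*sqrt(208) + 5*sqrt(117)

2*sqrt(468) = 12*sqrt(13); 3*sqrt(468) = 18*sqrt(13); 4*sqrt(208) = 16*sqrt(13); 5*sqrt(117) = 15*sqrt(13)
Combine: (-12 + 18 - 16 + 15)·sqrt(13) = 5*sqrt(13)

5*sqrt(13)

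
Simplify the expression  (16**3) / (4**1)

16**3 = 2**12; 4**1 = 2**2
Combine exponents: 2**10

2**10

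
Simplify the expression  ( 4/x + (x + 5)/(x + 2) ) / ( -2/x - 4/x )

Numerator: 4/x + (x + 5)/(x + 2) = (x**2 + 9*x + 8)/(x**2 + 2*x)
Denominator: -2/x - 4/x = -6/x
Divide: ((x**2 + 9*x + 8)/(x**2 + 2*x)) · (-x/6) = (-x**2 - 9*x - 8)/(6*x + 12)

(-x**2 - 9*x - 8)/(6*x + 12)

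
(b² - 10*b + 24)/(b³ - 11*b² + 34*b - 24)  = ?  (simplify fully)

1/(b - 1)

Factor: b² - 10*b + 24 = (b - 4)·(b - 6);  b³ - 11*b² + 34*b - 24 = (b - 1)·(b - 6)·(b - 4)
Cancel the common factors (b - 4), (b - 6).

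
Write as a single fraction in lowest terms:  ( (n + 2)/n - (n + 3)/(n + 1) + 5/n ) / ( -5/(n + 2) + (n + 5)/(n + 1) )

Numerator: (n + 2)/n - (n + 3)/(n + 1) + 5/n = (5*n + 7)/(n^2 + n)
Denominator: -5/(n + 2) + (n + 5)/(n + 1) = (n^2 + 2*n + 5)/(n^2 + 3*n + 2)
Divide: ((5*n + 7)/(n^2 + n)) · ((n^2 + 3*n + 2)/(n^2 + 2*n + 5)) = (5*n^2 + 17*n + 14)/(n^3 + 2*n^2 + 5*n)

(5*n^2 + 17*n + 14)/(n^3 + 2*n^2 + 5*n)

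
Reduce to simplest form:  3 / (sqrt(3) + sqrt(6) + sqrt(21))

Group as (sqrt(3) + sqrt(21)) + sqrt(6); multiply by (sqrt(3) + sqrt(21)) - sqrt(6), then rationalise the remaining surd.

(-3*sqrt(6) - 4*sqrt(3) + sqrt(42) + 2*sqrt(21))/4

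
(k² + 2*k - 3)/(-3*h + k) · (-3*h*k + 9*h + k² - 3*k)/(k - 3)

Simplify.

k² + 2*k - 3

Factor: k² + 2*k - 3 = (k - 1)·(k + 3);  -3*h*k + 9*h + k² - 3*k = (k - 3)·(-3*h + k)
Cancel the common factors (k - 3), (-3*h + k).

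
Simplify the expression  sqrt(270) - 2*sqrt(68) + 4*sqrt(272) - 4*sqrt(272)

sqrt(270) = 3*sqrt(30); 2*sqrt(68) = 4*sqrt(17); 4*sqrt(272) = 16*sqrt(17); 4*sqrt(272) = 16*sqrt(17)

-4*sqrt(17) + 3*sqrt(30)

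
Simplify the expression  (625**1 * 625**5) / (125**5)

5**9

625**1 = 5**4; 625**5 = 5**20; 125**5 = 5**15
Combine exponents: 5**9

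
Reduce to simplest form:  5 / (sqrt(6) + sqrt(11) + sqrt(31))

Group as (sqrt(6) + sqrt(31)) + sqrt(11); multiply by (sqrt(6) + sqrt(31)) - sqrt(11), then rationalise the remaining surd.

(-5*sqrt(2046) - 35*sqrt(31) + 65*sqrt(11) + 90*sqrt(6))/34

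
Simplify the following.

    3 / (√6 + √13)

(-3*√6 + 3*√13)/7

Multiply numerator and denominator by -√13 + √6.
Denominator becomes -7; numerator becomes -3*√13 + 3*√6.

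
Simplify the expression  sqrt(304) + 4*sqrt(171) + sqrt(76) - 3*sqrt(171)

9*sqrt(19)

sqrt(304) = 4*sqrt(19); 4*sqrt(171) = 12*sqrt(19); sqrt(76) = 2*sqrt(19); 3*sqrt(171) = 9*sqrt(19)
Combine: (4 + 12 + 2 - 9)·sqrt(19) = 9*sqrt(19)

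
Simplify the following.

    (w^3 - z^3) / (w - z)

w^3 - z^3 = (w - z)(w^2 + w*z + z^2).

w^2 + w*z + z^2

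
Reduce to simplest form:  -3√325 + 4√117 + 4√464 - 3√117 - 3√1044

3√325 = 15*√13; 4√117 = 12*√13; 4√464 = 16*√29; 3√117 = 9*√13; 3√1044 = 18*√29

-12*√13 - 2*√29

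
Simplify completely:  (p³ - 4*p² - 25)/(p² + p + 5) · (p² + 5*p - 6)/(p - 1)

Factor: p³ - 4*p² - 25 = (p² + p + 5)·(p - 5);  p² + 5*p - 6 = (p - 1)·(p + 6)
Cancel the common factors (p² + p + 5), (p - 1).

p² + p - 30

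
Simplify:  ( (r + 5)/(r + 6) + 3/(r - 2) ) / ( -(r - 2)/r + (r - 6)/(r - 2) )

(-r² - 4*r)/(2*r + 12)

Numerator: (r + 5)/(r + 6) + 3/(r - 2) = (r² + 6*r + 8)/(r² + 4*r - 12)
Denominator: -(r - 2)/r + (r - 6)/(r - 2) = (-2*r - 4)/(r² - 2*r)
Divide: ((r² + 6*r + 8)/(r² + 4*r - 12)) · ((r² - 2*r)/(-2*r - 4)) = (-r² - 4*r)/(2*r + 12)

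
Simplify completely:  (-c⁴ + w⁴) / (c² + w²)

-c² + w²

Difference of fourth powers: factor out (c² + w²).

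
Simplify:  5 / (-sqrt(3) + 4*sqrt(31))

Multiply numerator and denominator by sqrt(3) + 4*sqrt(31).
Denominator becomes 493; numerator becomes 5*sqrt(3) + 20*sqrt(31).

(5*sqrt(3) + 20*sqrt(31))/493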